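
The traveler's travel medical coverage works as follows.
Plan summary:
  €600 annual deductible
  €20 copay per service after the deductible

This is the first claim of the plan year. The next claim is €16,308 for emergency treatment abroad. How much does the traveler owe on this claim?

Deductible not yet touched, so the first €600 of the bill goes to the deductible.
The remaining €15,708 (= €16,308 − €600) moves to the copay.
Copay on this service: €20.
So the traveler owes €600 + €20 = €620.

€620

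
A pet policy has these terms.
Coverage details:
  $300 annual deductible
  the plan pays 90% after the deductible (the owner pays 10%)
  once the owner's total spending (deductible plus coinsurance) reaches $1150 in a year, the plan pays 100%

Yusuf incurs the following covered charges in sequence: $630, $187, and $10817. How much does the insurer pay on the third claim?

$10018.70

Bill 1, $630: $300 to deductible, leaving $330; coinsurance $330 × 10% = $33. Owner pays $333; OOP now $333. Plan pays $630 − $333 = $297.
Bill 2, $187: 10% coinsurance on $187 = $18.70. Owner owes $18.70 (running OOP $351.70). Insurer: $187 − $18.70 = $168.30.
Bill 3, $10817: deductible met; 10% of $10817 = $1081.70. That would push OOP to $1433.40, over the $1150 cap, so owner pays $1150 − $351.70 = $798.30. Insurer: $10817 − $798.30 = $10018.70.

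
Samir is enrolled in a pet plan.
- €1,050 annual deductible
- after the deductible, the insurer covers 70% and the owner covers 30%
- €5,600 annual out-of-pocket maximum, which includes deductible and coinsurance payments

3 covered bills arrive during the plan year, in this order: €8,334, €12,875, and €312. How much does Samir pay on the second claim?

#1 (€8,334): deductible takes €1,050, €7,284 remains; coinsurance €7,284 × 30% = €2,185.20. Owner pays €3,235.20; OOP now €3,235.20.
#2 (€12,875): deductible met; 30% of €12,875 = €3,862.50. OOP would hit €7,097.70 > €5,600, so the cap limits the owner to €5,600 − €3,235.20 = €2,364.80.

€2,364.80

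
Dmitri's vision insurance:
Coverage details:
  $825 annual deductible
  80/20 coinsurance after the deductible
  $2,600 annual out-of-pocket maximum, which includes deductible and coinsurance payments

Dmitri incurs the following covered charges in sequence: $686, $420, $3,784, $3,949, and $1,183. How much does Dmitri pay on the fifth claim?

Bill 1, $686: entire amount goes to the deductible. Member owes $686 (running OOP $686).
Bill 2, $420: $139 finishes the deductible; $281 goes to coinsurance; coinsurance $281 × 20% = $56.20. Cost to member: $195.20. OOP to date $881.20.
Bill 3, $3,784: deductible met; 20% of $3,784 = $756.80. Cost to member: $756.80. OOP to date $1,638.
Bill 4, $3,949: deductible already satisfied, so member's share is 20% × $3,949 = $789.80. Cost to member: $789.80. OOP to date $2,427.80.
Bill 5, $1,183: 20% coinsurance on $1,183 = $236.60. That would push OOP to $2,664.40, over the $2,600 cap, so member pays $2,600 − $2,427.80 = $172.20.

$172.20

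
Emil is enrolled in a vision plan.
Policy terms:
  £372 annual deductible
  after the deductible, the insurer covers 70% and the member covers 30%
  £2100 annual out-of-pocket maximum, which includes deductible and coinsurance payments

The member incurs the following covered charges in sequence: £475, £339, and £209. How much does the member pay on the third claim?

#1 (£475): deductible takes £372, £103 remains; 30% of £103 = £30.90. Member owes £402.90 (running OOP £402.90).
#2 (£339): deductible met; 30% of £339 = £101.70. Cost to member: £101.70. OOP to date £504.60.
#3 (£209): deductible already satisfied, so member's share is 30% × £209 = £62.70. Member pays £62.70; OOP now £567.30.

£62.70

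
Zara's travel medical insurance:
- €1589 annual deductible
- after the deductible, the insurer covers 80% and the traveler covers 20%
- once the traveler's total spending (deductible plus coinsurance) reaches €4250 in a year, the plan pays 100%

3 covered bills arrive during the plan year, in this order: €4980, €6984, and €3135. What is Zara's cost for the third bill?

Bill 1, €4980: deductible takes €1589, €3391 remains; coinsurance €3391 × 20% = €678.20. Traveler owes €2267.20 (running OOP €2267.20).
Bill 2, €6984: deductible already satisfied, so traveler's share is 20% × €6984 = €1396.80. Traveler owes €1396.80 (running OOP €3664).
Bill 3, €3135: 20% coinsurance on €3135 = €627. That would push OOP to €4291, over the €4250 cap, so traveler pays €4250 − €3664 = €586.

€586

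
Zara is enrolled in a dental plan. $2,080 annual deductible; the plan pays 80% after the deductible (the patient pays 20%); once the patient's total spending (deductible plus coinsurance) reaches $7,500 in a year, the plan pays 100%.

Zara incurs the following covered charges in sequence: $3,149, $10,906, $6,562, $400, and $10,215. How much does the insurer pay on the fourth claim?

$320

Claim 1 — $3,149: deductible takes $2,080, $1,069 remains; coinsurance $1,069 × 20% = $213.80. Patient pays $2,293.80; OOP now $2,293.80. Plan pays $3,149 − $2,293.80 = $855.20.
Claim 2 — $10,906: deductible met; 20% of $10,906 = $2,181.20. Patient pays $2,181.20; OOP now $4,475. Insurer: $10,906 − $2,181.20 = $8,724.80.
Claim 3 — $6,562: deductible already satisfied, so patient's share is 20% × $6,562 = $1,312.40. Cost to patient: $1,312.40. OOP to date $5,787.40. Plan pays $6,562 − $1,312.40 = $5,249.60.
Claim 4 — $400: 20% coinsurance on $400 = $80. Patient owes $80 (running OOP $5,867.40). Plan pays $400 − $80 = $320.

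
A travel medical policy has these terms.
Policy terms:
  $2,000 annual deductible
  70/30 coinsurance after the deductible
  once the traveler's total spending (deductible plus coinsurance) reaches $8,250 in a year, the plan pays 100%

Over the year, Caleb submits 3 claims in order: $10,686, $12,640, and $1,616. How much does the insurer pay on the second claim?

Claim 1 — $10,686: deductible takes $2,000, $8,686 remains; traveler's 30% is $2,605.80. Traveler owes $4,605.80 (running OOP $4,605.80). Plan pays $10,686 − $4,605.80 = $6,080.20.
Claim 2 — $12,640: 30% coinsurance on $12,640 = $3,792. Adding that to $4,605.80 gives $8,397.80, past the $8,250 cap; traveler pays only $8,250 − $4,605.80 = $3,644.20. Plan pays $12,640 − $3,644.20 = $8,995.80.

$8,995.80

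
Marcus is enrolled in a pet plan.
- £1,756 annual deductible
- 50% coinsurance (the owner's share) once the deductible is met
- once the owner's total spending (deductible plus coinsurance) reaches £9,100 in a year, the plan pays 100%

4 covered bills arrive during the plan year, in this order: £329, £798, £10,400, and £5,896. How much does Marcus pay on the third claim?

Claim 1 (£329): fully absorbed by the deductible. Owner owes £329 (running OOP £329).
Claim 2 (£798): all of it applies to the deductible. Owner pays £798; OOP now £1,127.
Claim 3 (£10,400): £629 to deductible, leaving £9,771; owner's 50% is £4,885.50. Owner pays £5,514.50; OOP now £6,641.50.

£5,514.50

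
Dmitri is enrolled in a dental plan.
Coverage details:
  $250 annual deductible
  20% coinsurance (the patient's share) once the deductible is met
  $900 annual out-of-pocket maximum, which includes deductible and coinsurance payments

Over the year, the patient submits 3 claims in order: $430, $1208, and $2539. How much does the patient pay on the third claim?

Claim 1 ($430): deductible takes $250, $180 remains; coinsurance $180 × 20% = $36. Cost to patient: $286. OOP to date $286.
Claim 2 ($1208): deductible met; 20% of $1208 = $241.60. Patient owes $241.60 (running OOP $527.60).
Claim 3 ($2539): 20% coinsurance on $2539 = $507.80. Adding that to $527.60 gives $1035.40, past the $900 cap; patient pays only $900 − $527.60 = $372.40.

$372.40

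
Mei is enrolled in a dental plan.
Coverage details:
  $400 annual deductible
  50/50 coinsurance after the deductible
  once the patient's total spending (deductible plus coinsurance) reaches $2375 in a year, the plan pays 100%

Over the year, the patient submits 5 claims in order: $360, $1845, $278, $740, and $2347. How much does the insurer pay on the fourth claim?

Claim 1 ($360): fully absorbed by the deductible. Patient pays $360; OOP now $360. Insurer: $360 − $360 = $0.
Claim 2 ($1845): deductible takes $40, $1805 remains; coinsurance $1805 × 50% = $902.50. Patient owes $942.50 (running OOP $1302.50). Insurer: $1845 − $942.50 = $902.50.
Claim 3 ($278): 50% coinsurance on $278 = $139. Patient pays $139; OOP now $1441.50. Insurer: $278 − $139 = $139.
Claim 4 ($740): deductible met; 50% of $740 = $370. Patient owes $370 (running OOP $1811.50). Plan pays $740 − $370 = $370.

$370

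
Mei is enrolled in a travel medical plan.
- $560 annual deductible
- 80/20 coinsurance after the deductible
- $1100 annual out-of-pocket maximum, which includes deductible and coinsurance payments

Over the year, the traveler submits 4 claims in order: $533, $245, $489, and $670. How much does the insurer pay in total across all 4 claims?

Claim 1 ($533): all of it applies to the deductible. Traveler pays $533; OOP now $533. Plan pays $533 − $533 = $0.
Claim 2 ($245): $27 finishes the deductible; $218 goes to coinsurance; 20% of $218 = $43.60. Traveler pays $70.60; OOP now $603.60. Insurer: $245 − $70.60 = $174.40.
Claim 3 ($489): deductible already satisfied, so traveler's share is 20% × $489 = $97.80. Traveler owes $97.80 (running OOP $701.40). Plan pays $489 − $97.80 = $391.20.
Claim 4 ($670): deductible met; 20% of $670 = $134. Traveler owes $134 (running OOP $835.40). Insurer: $670 − $134 = $536.
Insurer total = bills − traveler's total = $1937 − $835.40 = $1101.60.

$1101.60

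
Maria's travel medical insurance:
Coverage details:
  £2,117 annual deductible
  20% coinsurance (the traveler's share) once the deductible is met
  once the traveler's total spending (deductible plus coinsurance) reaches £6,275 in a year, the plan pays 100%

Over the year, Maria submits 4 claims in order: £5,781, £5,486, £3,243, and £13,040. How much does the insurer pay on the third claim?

#1 (£5,781): deductible takes £2,117, £3,664 remains; 20% of £3,664 = £732.80. Traveler owes £2,849.80 (running OOP £2,849.80). Insurer: £5,781 − £2,849.80 = £2,931.20.
#2 (£5,486): deductible met; 20% of £5,486 = £1,097.20. Traveler pays £1,097.20; OOP now £3,947. Insurer: £5,486 − £1,097.20 = £4,388.80.
#3 (£3,243): deductible met; 20% of £3,243 = £648.60. Traveler owes £648.60 (running OOP £4,595.60). Plan pays £3,243 − £648.60 = £2,594.40.

£2,594.40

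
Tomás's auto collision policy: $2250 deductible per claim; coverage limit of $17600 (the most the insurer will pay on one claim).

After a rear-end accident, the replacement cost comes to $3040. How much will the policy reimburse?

After the deductible, $3040 − $2250 = $790 remains.
$790 is within the $17600 limit, so the insurer pays $790.

$790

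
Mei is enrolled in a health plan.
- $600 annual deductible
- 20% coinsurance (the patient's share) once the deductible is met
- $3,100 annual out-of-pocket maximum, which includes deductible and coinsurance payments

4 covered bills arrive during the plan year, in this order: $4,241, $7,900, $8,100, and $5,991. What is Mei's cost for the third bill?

$191.80

Claim 1 ($4,241): deductible takes $600, $3,641 remains; 20% of $3,641 = $728.20. Patient owes $1,328.20 (running OOP $1,328.20).
Claim 2 ($7,900): deductible met; 20% of $7,900 = $1,580. Patient pays $1,580; OOP now $2,908.20.
Claim 3 ($8,100): 20% coinsurance on $8,100 = $1,620. That would push OOP to $4,528.20, over the $3,100 cap, so patient pays $3,100 − $2,908.20 = $191.80.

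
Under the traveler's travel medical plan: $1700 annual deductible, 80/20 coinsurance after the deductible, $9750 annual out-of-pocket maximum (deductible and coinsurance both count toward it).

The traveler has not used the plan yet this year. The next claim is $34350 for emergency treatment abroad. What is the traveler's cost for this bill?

$8230

Deductible not yet touched, so the first $1700 of the bill goes to the deductible.
That leaves $34350 − $1700 = $32650 for coinsurance.
Coinsurance: $32650 × 20% = $6530.
That puts the traveler's cost at $1700 + $6530 = $8230 before any cap.
Cumulative spending $0 + $8230 = $8230 stays under the $9750 maximum.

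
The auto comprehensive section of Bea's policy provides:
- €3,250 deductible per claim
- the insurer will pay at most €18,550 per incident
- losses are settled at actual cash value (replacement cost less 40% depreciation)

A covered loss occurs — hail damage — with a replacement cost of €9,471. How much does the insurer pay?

€2,432.60

Depreciate 40%: the covered value is €9,471 × 0.6 = €5,682.60.
After the deductible, €5,682.60 − €3,250 = €2,432.60 remains.
That's under the €18,550 cap, so the insurer reimburses the full €2,432.60.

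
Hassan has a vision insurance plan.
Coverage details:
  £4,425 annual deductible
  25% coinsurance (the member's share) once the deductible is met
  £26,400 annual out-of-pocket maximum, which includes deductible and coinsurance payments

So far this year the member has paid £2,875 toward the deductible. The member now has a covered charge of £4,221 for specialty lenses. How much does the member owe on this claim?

£2,217.75

Deductible still to meet: £4,425 − £2,875 = £1,550.
That leaves £4,221 − £1,550 = £2,671 for coinsurance.
Member's 25% share of £2,671 is £667.75.
That puts the member's cost at £1,550 + £667.75 = £2,217.75 before any cap.
Year-to-date out-of-pocket becomes £2,875 + £2,217.75 = £5,092.75, still under the £26,400 maximum, so no cap applies.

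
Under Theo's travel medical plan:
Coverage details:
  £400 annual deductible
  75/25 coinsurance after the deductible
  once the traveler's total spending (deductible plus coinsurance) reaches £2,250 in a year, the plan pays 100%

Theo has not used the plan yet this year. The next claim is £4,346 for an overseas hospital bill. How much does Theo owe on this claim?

£1,386.50

Nothing has been paid toward the £400 deductible, so the first £400 of this charge is applied there.
The remaining £3,946 (= £4,346 − £400) moves to coinsurance.
Coinsurance: £3,946 × 25% = £986.50.
That puts the traveler's cost at £400 + £986.50 = £1,386.50 before any cap.
Year-to-date out-of-pocket becomes £0 + £1,386.50 = £1,386.50, still under the £2,250 maximum, so no cap applies.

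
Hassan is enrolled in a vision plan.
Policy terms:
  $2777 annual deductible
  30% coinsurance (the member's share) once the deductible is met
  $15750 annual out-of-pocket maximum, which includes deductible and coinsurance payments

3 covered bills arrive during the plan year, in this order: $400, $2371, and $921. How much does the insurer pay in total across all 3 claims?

$640.50

Claim 1 — $400: entire amount goes to the deductible. Member owes $400 (running OOP $400). Insurer: $400 − $400 = $0.
Claim 2 — $2371: entire amount goes to the deductible. Cost to member: $2371. OOP to date $2771. Insurer: $2371 − $2371 = $0.
Claim 3 — $921: $6 finishes the deductible; $915 goes to coinsurance; coinsurance $915 × 30% = $274.50. Member owes $280.50 (running OOP $3051.50). Plan pays $921 − $280.50 = $640.50.
Insurer total = bills − member's total = $3692 − $3051.50 = $640.50.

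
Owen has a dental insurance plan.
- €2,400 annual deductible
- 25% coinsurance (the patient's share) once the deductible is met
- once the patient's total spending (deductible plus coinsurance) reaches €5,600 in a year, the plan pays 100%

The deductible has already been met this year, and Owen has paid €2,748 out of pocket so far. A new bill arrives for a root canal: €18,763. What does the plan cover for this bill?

€15,911

The deductible is already satisfied, so the full bill goes to coinsurance.
Patient's 25% share of €18,763 is €4,690.75.
That would bring total out-of-pocket to €7,438.75, past the €5,600 cap. The patient is capped at €5,600 − €2,748 = €2,852 on this claim.
The insurer covers the remainder: €18,763 − €2,852 = €15,911.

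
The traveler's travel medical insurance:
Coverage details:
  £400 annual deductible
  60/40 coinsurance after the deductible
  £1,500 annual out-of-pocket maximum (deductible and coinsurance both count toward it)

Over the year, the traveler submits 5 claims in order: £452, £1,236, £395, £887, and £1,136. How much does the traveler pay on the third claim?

#1 (£452): £400 finishes the deductible; £52 goes to coinsurance; coinsurance £52 × 40% = £20.80. Traveler pays £420.80; OOP now £420.80.
#2 (£1,236): 40% coinsurance on £1,236 = £494.40. Traveler owes £494.40 (running OOP £915.20).
#3 (£395): deductible met; 40% of £395 = £158. Cost to traveler: £158. OOP to date £1,073.20.

£158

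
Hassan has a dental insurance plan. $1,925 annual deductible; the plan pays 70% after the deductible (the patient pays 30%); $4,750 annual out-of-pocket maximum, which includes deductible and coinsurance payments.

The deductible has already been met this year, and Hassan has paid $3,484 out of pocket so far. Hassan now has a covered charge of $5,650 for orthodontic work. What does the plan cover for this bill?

$4,384

The deductible is already satisfied, so the full bill goes to coinsurance.
Patient's 30% share of $5,650 is $1,695.
That would bring total out-of-pocket to $5,179, past the $4,750 cap. The patient is capped at $4,750 − $3,484 = $1,266 on this claim.
The insurer covers the remainder: $5,650 − $1,266 = $4,384.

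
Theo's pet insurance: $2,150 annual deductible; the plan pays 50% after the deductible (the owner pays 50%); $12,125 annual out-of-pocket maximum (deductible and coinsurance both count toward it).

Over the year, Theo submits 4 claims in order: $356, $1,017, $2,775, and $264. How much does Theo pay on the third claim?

$1,776

Claim 1 ($356): fully absorbed by the deductible. Owner owes $356 (running OOP $356).
Claim 2 ($1,017): all of it applies to the deductible. Owner pays $1,017; OOP now $1,373.
Claim 3 ($2,775): $777 finishes the deductible; $1,998 goes to coinsurance; 50% of $1,998 = $999. Owner pays $1,776; OOP now $3,149.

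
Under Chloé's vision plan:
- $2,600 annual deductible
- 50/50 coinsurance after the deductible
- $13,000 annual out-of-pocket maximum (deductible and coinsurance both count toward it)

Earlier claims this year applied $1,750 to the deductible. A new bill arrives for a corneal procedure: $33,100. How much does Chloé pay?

Deductible still to meet: $2,600 − $1,750 = $850.
After the $850 deductible portion, $33,100 − $850 = $32,250 is subject to coinsurance.
Coinsurance: $32,250 × 50% = $16,125.
That puts the member's cost at $850 + $16,125 = $16,975 before any cap.
That would bring total out-of-pocket to $18,725, past the $13,000 cap. The member is capped at $13,000 − $1,750 = $11,250 on this claim.

$11,250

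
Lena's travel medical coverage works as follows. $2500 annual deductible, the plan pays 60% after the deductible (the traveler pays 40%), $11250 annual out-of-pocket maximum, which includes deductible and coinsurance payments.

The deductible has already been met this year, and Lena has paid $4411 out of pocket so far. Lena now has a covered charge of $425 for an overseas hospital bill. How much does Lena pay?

$170

With the deductible met, the entire $425 is subject to coinsurance.
40% of $425 = $170 falls to the traveler.
Total out-of-pocket so far would be $4411 + $170 = $4581, below the $11250 cap — no reduction.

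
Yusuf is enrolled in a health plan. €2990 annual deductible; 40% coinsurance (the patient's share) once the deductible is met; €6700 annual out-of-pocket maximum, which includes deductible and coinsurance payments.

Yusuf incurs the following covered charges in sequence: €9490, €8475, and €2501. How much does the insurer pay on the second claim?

#1 (€9490): deductible takes €2990, €6500 remains; coinsurance €6500 × 40% = €2600. Cost to patient: €5590. OOP to date €5590. Plan pays €9490 − €5590 = €3900.
#2 (€8475): deductible already satisfied, so patient's share is 40% × €8475 = €3390. That would push OOP to €8980, over the €6700 cap, so patient pays €6700 − €5590 = €1110. Insurer: €8475 − €1110 = €7365.

€7365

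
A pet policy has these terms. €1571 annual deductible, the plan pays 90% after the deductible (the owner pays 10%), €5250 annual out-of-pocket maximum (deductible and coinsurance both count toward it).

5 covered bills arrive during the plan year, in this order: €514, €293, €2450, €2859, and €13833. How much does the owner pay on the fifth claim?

€1383.30

Claim 1 — €514: entire amount goes to the deductible. Owner owes €514 (running OOP €514).
Claim 2 — €293: entire amount goes to the deductible. Cost to owner: €293. OOP to date €807.
Claim 3 — €2450: €764 finishes the deductible; €1686 goes to coinsurance; 10% of €1686 = €168.60. Cost to owner: €932.60. OOP to date €1739.60.
Claim 4 — €2859: deductible met; 10% of €2859 = €285.90. Owner pays €285.90; OOP now €2025.50.
Claim 5 — €13833: deductible met; 10% of €13833 = €1383.30. Owner pays €1383.30; OOP now €3408.80.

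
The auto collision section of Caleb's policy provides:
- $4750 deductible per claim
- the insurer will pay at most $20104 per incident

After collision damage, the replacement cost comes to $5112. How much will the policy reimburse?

Subtract the deductible: $5112 − $4750 = $362.
$362 is within the $20104 limit, so the insurer pays $362.

$362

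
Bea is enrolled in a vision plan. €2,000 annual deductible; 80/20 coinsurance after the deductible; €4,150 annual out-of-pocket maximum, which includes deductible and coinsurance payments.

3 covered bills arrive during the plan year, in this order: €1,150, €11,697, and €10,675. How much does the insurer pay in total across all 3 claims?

Bill 1, €1,150: entire amount goes to the deductible. Member owes €1,150 (running OOP €1,150). Insurer: €1,150 − €1,150 = €0.
Bill 2, €11,697: €850 finishes the deductible; €10,847 goes to coinsurance; 20% of €10,847 = €2,169.40. Together that's €850 + €2,169.40 = €3,019.40. Adding that to €1,150 gives €4,169.40, past the €4,150 cap; member pays only €4,150 − €1,150 = €3,000. Insurer: €11,697 − €3,000 = €8,697.
Bill 3, €10,675: deductible met; 20% of €10,675 = €2,135. Adding that to €4,150 gives €6,285, past the €4,150 cap; member pays only €4,150 − €4,150 = €0. Plan pays €10,675 − €0 = €10,675.
Insurer total: €0 + €8,697 + €10,675 = €19,372.

€19,372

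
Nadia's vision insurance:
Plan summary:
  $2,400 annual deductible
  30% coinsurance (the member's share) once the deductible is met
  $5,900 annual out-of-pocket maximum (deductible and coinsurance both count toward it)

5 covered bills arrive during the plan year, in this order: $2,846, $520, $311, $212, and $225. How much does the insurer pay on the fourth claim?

$148.40

Claim 1 — $2,846: $2,400 finishes the deductible; $446 goes to coinsurance; 30% of $446 = $133.80. Member owes $2,533.80 (running OOP $2,533.80). Insurer: $2,846 − $2,533.80 = $312.20.
Claim 2 — $520: 30% coinsurance on $520 = $156. Member pays $156; OOP now $2,689.80. Insurer: $520 − $156 = $364.
Claim 3 — $311: deductible met; 30% of $311 = $93.30. Cost to member: $93.30. OOP to date $2,783.10. Plan pays $311 − $93.30 = $217.70.
Claim 4 — $212: 30% coinsurance on $212 = $63.60. Cost to member: $63.60. OOP to date $2,846.70. Plan pays $212 − $63.60 = $148.40.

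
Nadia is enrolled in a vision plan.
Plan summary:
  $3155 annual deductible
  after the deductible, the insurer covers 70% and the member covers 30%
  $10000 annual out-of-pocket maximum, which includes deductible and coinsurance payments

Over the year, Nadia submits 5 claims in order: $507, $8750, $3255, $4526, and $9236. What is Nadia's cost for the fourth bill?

$1357.80

#1 ($507): all of it applies to the deductible. Cost to member: $507. OOP to date $507.
#2 ($8750): deductible takes $2648, $6102 remains; member's 30% is $1830.60. Cost to member: $4478.60. OOP to date $4985.60.
#3 ($3255): 30% coinsurance on $3255 = $976.50. Member owes $976.50 (running OOP $5962.10).
#4 ($4526): deductible already satisfied, so member's share is 30% × $4526 = $1357.80. Member pays $1357.80; OOP now $7319.90.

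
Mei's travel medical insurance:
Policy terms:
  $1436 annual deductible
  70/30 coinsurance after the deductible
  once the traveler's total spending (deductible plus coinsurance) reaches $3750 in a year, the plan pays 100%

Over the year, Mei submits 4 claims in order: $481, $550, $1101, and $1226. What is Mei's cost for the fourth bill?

$367.80

Claim 1 ($481): all of it applies to the deductible. Cost to traveler: $481. OOP to date $481.
Claim 2 ($550): entire amount goes to the deductible. Traveler pays $550; OOP now $1031.
Claim 3 ($1101): $405 to deductible, leaving $696; coinsurance $696 × 30% = $208.80. Cost to traveler: $613.80. OOP to date $1644.80.
Claim 4 ($1226): deductible met; 30% of $1226 = $367.80. Cost to traveler: $367.80. OOP to date $2012.60.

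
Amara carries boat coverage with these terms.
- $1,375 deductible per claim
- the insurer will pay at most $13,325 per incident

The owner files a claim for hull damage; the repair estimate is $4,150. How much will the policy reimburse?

$2,775

Subtract the deductible: $4,150 − $1,375 = $2,775.
That's under the $13,325 cap, so the insurer reimburses the full $2,775.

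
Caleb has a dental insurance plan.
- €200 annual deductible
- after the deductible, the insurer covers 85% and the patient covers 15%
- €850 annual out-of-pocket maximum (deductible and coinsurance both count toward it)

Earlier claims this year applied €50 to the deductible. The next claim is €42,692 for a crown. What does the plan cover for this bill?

€41,892

€50 of the €200 deductible is already met, leaving €150.
After the €150 deductible portion, €42,692 − €150 = €42,542 is subject to coinsurance.
15% of €42,542 = €6,381.30 falls to the patient.
That puts the patient's cost at €150 + €6,381.30 = €6,531.30 before any cap.
That would bring total out-of-pocket to €6,581.30, past the €850 cap. The patient is capped at €850 − €50 = €800 on this claim.
The plan picks up €42,692 − €800 = €41,892.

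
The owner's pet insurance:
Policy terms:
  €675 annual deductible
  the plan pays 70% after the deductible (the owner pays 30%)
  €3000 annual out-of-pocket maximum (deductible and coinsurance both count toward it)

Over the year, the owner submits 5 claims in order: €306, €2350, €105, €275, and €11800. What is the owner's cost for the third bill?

€31.50

Bill 1, €306: all of it applies to the deductible. Cost to owner: €306. OOP to date €306.
Bill 2, €2350: €369 to deductible, leaving €1981; owner's 30% is €594.30. Owner pays €963.30; OOP now €1269.30.
Bill 3, €105: deductible already satisfied, so owner's share is 30% × €105 = €31.50. Owner owes €31.50 (running OOP €1300.80).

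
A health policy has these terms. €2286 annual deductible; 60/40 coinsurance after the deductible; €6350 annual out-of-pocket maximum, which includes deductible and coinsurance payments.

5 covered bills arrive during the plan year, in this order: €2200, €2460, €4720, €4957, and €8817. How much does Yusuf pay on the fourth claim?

#1 (€2200): fully absorbed by the deductible. Cost to patient: €2200. OOP to date €2200.
#2 (€2460): €86 to deductible, leaving €2374; 40% of €2374 = €949.60. Cost to patient: €1035.60. OOP to date €3235.60.
#3 (€4720): 40% coinsurance on €4720 = €1888. Patient pays €1888; OOP now €5123.60.
#4 (€4957): 40% coinsurance on €4957 = €1982.80. That would push OOP to €7106.40, over the €6350 cap, so patient pays €6350 − €5123.60 = €1226.40.

€1226.40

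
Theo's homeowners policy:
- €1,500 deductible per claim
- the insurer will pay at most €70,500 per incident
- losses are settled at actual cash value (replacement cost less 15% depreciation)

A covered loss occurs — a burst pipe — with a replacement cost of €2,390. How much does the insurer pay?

Depreciate 15%: the covered value is €2,390 × 0.85 = €2,031.50.
Subtract the deductible: €2,031.50 − €1,500 = €531.50.
That's under the €70,500 cap, so the insurer reimburses the full €531.50.

€531.50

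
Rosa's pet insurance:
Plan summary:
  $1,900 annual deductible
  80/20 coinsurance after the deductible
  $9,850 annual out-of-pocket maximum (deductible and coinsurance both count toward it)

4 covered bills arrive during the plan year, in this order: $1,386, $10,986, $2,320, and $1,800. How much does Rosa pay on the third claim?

Bill 1, $1,386: entire amount goes to the deductible. Owner owes $1,386 (running OOP $1,386).
Bill 2, $10,986: $514 finishes the deductible; $10,472 goes to coinsurance; coinsurance $10,472 × 20% = $2,094.40. Cost to owner: $2,608.40. OOP to date $3,994.40.
Bill 3, $2,320: 20% coinsurance on $2,320 = $464. Cost to owner: $464. OOP to date $4,458.40.

$464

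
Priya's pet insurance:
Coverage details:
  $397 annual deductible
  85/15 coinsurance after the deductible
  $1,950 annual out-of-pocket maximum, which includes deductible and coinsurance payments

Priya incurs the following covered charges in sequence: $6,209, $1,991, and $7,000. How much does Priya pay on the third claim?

$382.55

Claim 1 — $6,209: $397 to deductible, leaving $5,812; owner's 15% is $871.80. Owner pays $1,268.80; OOP now $1,268.80.
Claim 2 — $1,991: deductible already satisfied, so owner's share is 15% × $1,991 = $298.65. Owner owes $298.65 (running OOP $1,567.45).
Claim 3 — $7,000: deductible met; 15% of $7,000 = $1,050. That would push OOP to $2,617.45, over the $1,950 cap, so owner pays $1,950 − $1,567.45 = $382.55.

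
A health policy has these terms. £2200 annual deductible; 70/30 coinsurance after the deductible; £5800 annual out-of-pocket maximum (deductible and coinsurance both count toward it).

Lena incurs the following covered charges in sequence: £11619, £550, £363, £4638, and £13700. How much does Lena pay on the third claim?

#1 (£11619): deductible takes £2200, £9419 remains; 30% of £9419 = £2825.70. Patient pays £5025.70; OOP now £5025.70.
#2 (£550): deductible met; 30% of £550 = £165. Cost to patient: £165. OOP to date £5190.70.
#3 (£363): 30% coinsurance on £363 = £108.90. Cost to patient: £108.90. OOP to date £5299.60.

£108.90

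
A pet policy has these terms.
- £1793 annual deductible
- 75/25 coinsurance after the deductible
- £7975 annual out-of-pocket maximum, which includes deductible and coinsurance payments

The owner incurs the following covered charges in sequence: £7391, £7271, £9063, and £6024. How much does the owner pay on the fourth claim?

£699

Claim 1 (£7391): £1793 finishes the deductible; £5598 goes to coinsurance; owner's 25% is £1399.50. Owner pays £3192.50; OOP now £3192.50.
Claim 2 (£7271): 25% coinsurance on £7271 = £1817.75. Owner pays £1817.75; OOP now £5010.25.
Claim 3 (£9063): 25% coinsurance on £9063 = £2265.75. Cost to owner: £2265.75. OOP to date £7276.
Claim 4 (£6024): deductible met; 25% of £6024 = £1506. That would push OOP to £8782, over the £7975 cap, so owner pays £7975 − £7276 = £699.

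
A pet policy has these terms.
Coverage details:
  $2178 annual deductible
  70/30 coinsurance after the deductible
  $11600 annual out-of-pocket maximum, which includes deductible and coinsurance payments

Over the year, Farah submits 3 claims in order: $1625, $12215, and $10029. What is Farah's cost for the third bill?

Claim 1 ($1625): fully absorbed by the deductible. Owner owes $1625 (running OOP $1625).
Claim 2 ($12215): deductible takes $553, $11662 remains; 30% of $11662 = $3498.60. Owner pays $4051.60; OOP now $5676.60.
Claim 3 ($10029): deductible already satisfied, so owner's share is 30% × $10029 = $3008.70. Cost to owner: $3008.70. OOP to date $8685.30.

$3008.70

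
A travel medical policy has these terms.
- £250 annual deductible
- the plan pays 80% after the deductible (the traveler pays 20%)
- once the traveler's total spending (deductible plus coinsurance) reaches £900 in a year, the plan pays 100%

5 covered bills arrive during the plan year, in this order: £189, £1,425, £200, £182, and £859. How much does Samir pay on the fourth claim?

Claim 1 — £189: entire amount goes to the deductible. Cost to traveler: £189. OOP to date £189.
Claim 2 — £1,425: £61 finishes the deductible; £1,364 goes to coinsurance; coinsurance £1,364 × 20% = £272.80. Traveler owes £333.80 (running OOP £522.80).
Claim 3 — £200: 20% coinsurance on £200 = £40. Traveler pays £40; OOP now £562.80.
Claim 4 — £182: 20% coinsurance on £182 = £36.40. Traveler owes £36.40 (running OOP £599.20).

£36.40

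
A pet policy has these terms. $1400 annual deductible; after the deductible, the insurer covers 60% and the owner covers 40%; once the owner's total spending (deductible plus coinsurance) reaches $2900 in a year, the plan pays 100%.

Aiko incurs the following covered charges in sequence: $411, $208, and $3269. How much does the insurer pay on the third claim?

#1 ($411): all of it applies to the deductible. Owner owes $411 (running OOP $411). Insurer: $411 − $411 = $0.
#2 ($208): entire amount goes to the deductible. Owner pays $208; OOP now $619. Plan pays $208 − $208 = $0.
#3 ($3269): $781 finishes the deductible; $2488 goes to coinsurance; owner's 40% is $995.20. Owner pays $1776.20; OOP now $2395.20. Insurer: $3269 − $1776.20 = $1492.80.

$1492.80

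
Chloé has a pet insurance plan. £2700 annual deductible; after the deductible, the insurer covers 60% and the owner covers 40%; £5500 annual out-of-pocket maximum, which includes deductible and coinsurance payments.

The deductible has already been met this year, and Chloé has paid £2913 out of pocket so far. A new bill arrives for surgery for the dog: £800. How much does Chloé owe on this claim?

£320

With the deductible met, the entire £800 is subject to coinsurance.
Owner's 40% share of £800 is £320.
Total out-of-pocket so far would be £2913 + £320 = £3233, below the £5500 cap — no reduction.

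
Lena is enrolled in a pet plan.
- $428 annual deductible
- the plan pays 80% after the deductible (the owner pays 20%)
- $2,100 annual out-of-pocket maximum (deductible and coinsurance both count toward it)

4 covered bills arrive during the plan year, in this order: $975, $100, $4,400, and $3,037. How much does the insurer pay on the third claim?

Claim 1 — $975: $428 to deductible, leaving $547; coinsurance $547 × 20% = $109.40. Cost to owner: $537.40. OOP to date $537.40. Insurer: $975 − $537.40 = $437.60.
Claim 2 — $100: 20% coinsurance on $100 = $20. Cost to owner: $20. OOP to date $557.40. Plan pays $100 − $20 = $80.
Claim 3 — $4,400: deductible already satisfied, so owner's share is 20% × $4,400 = $880. Owner pays $880; OOP now $1,437.40. Plan pays $4,400 − $880 = $3,520.

$3,520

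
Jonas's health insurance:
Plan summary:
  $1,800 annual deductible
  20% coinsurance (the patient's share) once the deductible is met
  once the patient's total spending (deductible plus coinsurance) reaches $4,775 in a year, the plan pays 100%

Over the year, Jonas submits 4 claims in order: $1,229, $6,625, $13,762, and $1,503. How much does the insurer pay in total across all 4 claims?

$18,344

Claim 1 ($1,229): entire amount goes to the deductible. Patient owes $1,229 (running OOP $1,229). Insurer: $1,229 − $1,229 = $0.
Claim 2 ($6,625): $571 finishes the deductible; $6,054 goes to coinsurance; 20% of $6,054 = $1,210.80. Patient owes $1,781.80 (running OOP $3,010.80). Plan pays $6,625 − $1,781.80 = $4,843.20.
Claim 3 ($13,762): deductible already satisfied, so patient's share is 20% × $13,762 = $2,752.40. OOP would hit $5,763.20 > $4,775, so the cap limits the patient to $4,775 − $3,010.80 = $1,764.20. Insurer: $13,762 − $1,764.20 = $11,997.80.
Claim 4 ($1,503): 20% coinsurance on $1,503 = $300.60. Adding that to $4,775 gives $5,075.60, past the $4,775 cap; patient pays only $4,775 − $4,775 = $0. Insurer: $1,503 − $0 = $1,503.
Insurer total = bills − patient's total = $23,119 − $4,775 = $18,344.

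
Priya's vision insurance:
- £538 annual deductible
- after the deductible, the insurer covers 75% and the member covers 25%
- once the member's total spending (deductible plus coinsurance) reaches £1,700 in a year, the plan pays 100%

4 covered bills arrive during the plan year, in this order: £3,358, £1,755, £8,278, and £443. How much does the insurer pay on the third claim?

£8,259.75

#1 (£3,358): £538 finishes the deductible; £2,820 goes to coinsurance; coinsurance £2,820 × 25% = £705. Member owes £1,243 (running OOP £1,243). Plan pays £3,358 − £1,243 = £2,115.
#2 (£1,755): deductible already satisfied, so member's share is 25% × £1,755 = £438.75. Member owes £438.75 (running OOP £1,681.75). Plan pays £1,755 − £438.75 = £1,316.25.
#3 (£8,278): 25% coinsurance on £8,278 = £2,069.50. OOP would hit £3,751.25 > £1,700, so the cap limits the member to £1,700 − £1,681.75 = £18.25. Insurer: £8,278 − £18.25 = £8,259.75.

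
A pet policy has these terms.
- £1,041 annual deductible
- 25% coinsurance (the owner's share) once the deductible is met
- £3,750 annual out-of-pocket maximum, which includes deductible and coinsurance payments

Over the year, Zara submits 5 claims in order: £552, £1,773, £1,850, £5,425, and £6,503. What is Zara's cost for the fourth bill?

£1,356.25

Claim 1 (£552): all of it applies to the deductible. Owner owes £552 (running OOP £552).
Claim 2 (£1,773): £489 to deductible, leaving £1,284; owner's 25% is £321. Cost to owner: £810. OOP to date £1,362.
Claim 3 (£1,850): 25% coinsurance on £1,850 = £462.50. Cost to owner: £462.50. OOP to date £1,824.50.
Claim 4 (£5,425): deductible met; 25% of £5,425 = £1,356.25. Owner owes £1,356.25 (running OOP £3,180.75).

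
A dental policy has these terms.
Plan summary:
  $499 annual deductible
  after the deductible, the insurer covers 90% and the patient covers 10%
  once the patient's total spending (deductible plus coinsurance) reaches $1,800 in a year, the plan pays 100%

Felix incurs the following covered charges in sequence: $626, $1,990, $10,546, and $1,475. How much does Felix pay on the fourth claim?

$34.70

Claim 1 ($626): $499 finishes the deductible; $127 goes to coinsurance; patient's 10% is $12.70. Patient pays $511.70; OOP now $511.70.
Claim 2 ($1,990): 10% coinsurance on $1,990 = $199. Patient pays $199; OOP now $710.70.
Claim 3 ($10,546): deductible already satisfied, so patient's share is 10% × $10,546 = $1,054.60. Patient owes $1,054.60 (running OOP $1,765.30).
Claim 4 ($1,475): 10% coinsurance on $1,475 = $147.50. OOP would hit $1,912.80 > $1,800, so the cap limits the patient to $1,800 − $1,765.30 = $34.70.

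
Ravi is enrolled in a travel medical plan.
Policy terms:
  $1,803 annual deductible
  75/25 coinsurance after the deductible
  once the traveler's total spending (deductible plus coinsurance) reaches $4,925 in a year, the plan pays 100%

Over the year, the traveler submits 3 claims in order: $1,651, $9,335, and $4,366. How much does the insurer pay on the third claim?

$3,539.75

#1 ($1,651): fully absorbed by the deductible. Cost to traveler: $1,651. OOP to date $1,651. Insurer: $1,651 − $1,651 = $0.
#2 ($9,335): $152 to deductible, leaving $9,183; 25% of $9,183 = $2,295.75. Traveler owes $2,447.75 (running OOP $4,098.75). Plan pays $9,335 − $2,447.75 = $6,887.25.
#3 ($4,366): deductible already satisfied, so traveler's share is 25% × $4,366 = $1,091.50. Adding that to $4,098.75 gives $5,190.25, past the $4,925 cap; traveler pays only $4,925 − $4,098.75 = $826.25. Insurer: $4,366 − $826.25 = $3,539.75.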